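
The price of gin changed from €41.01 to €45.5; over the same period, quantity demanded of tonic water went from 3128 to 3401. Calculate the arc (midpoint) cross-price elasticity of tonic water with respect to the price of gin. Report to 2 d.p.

0.81

ΔQ_A = 3401 − 3128 = 273; ΔP_B = 45.5 − 41.01 = 4.49.
Midpoints: Q̄_A = 3264.5, P̄_B = 43.25.
ε = (ΔQ_A/Q̄_A)/(ΔP_B/P̄_B) = (273/3264.5)/(4.49/43.25) ≈ 0.81.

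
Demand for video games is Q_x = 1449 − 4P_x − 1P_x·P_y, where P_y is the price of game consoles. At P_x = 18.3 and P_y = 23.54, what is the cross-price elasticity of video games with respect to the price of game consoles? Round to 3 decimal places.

-0.456

At P_x = 18.3 and P_y = 23.54: Q_x = 945.018.
∂Q_x/∂P_y = -1P_x = -1(18.3) = -18.3000.
ε = (∂Q_x/∂P_y)(P_y/Q_x) = -18.3000 × (23.54/945.018) ≈ -0.456.
ε < 0: complements.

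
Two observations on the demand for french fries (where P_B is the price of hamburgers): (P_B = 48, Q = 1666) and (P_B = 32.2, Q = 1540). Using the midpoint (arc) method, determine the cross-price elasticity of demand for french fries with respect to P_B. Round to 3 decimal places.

ΔQ_A = 1540 − 1666 = -126; ΔP_B = 32.2 − 48 = -15.8.
Midpoints: Q̄_A = 1603.0, P̄_B = 40.10.
ε = (ΔQ_A/Q̄_A)/(ΔP_B/P̄_B) = (-126/1603.0)/(-15.8/40.10) ≈ 0.199.
ε > 0: french fries and hamburgers are substitutes.

0.199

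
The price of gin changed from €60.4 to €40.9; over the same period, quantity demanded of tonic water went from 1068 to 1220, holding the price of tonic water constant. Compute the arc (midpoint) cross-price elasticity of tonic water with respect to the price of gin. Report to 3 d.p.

ΔQ_A = 1220 − 1068 = 152; ΔP_B = 40.9 − 60.4 = -19.5.
Midpoints: Q̄_A = 1144.0, P̄_B = 50.65.
ε = (ΔQ_A/Q̄_A)/(ΔP_B/P̄_B) = (152/1144.0)/(-19.5/50.65) ≈ -0.345.

-0.345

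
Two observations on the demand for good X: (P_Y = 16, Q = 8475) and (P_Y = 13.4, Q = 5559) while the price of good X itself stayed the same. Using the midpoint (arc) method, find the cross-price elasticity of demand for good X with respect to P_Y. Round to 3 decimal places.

2.350

ΔQ_X = 5559 − 8475 = -2916; ΔP_Y = 13.4 − 16 = -2.6.
Midpoints: Q̄_X = 7017.0, P̄_Y = 14.70.
ε = (ΔQ_X/Q̄_X)/(ΔP_Y/P̄_Y) = (-2916/7017.0)/(-2.6/14.70) ≈ 2.350.
ε > 0: good X and good Y are substitutes.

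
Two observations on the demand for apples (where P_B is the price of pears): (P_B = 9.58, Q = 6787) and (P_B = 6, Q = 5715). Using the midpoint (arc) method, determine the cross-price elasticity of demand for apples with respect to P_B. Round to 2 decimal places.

ΔQ_A = 5715 − 6787 = -1072; ΔP_B = 6 − 9.58 = -3.58.
Midpoints: Q̄_A = 6251.0, P̄_B = 7.79.
ε = (ΔQ_A/Q̄_A)/(ΔP_B/P̄_B) = (-1072/6251.0)/(-3.58/7.79) ≈ 0.37.
ε > 0: apples and pears are substitutes.

0.37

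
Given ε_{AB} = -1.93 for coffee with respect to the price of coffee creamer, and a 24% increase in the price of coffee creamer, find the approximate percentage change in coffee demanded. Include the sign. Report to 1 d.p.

%ΔQ ≈ ε × %ΔP of coffee creamer = -1.93 × (24%) = -46.3%.

-46.3%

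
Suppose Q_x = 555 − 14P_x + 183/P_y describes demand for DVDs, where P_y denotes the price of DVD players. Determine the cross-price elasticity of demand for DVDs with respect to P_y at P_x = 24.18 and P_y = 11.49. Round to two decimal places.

-0.07

At P_x = 24.18 and P_y = 11.49: Q_x = 232.407.
∂Q_x/∂P_y = −183/P_y² = -1.3862.
ε = (∂Q_x/∂P_y)(P_y/Q_x) = -1.3862 × (11.49/232.407) ≈ -0.07.
ε < 0: complements.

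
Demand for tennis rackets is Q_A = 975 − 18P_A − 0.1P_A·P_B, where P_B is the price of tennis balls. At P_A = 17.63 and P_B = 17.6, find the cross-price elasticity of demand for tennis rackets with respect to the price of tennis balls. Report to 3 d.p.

At P_A = 17.63 and P_B = 17.6: Q_A = 626.631.
∂Q_A/∂P_B = -0.1P_A = -0.1(17.63) = -1.7630.
ε = (∂Q_A/∂P_B)(P_B/Q_A) = -1.7630 × (17.6/626.631) ≈ -0.050.
ε < 0: complements.

-0.050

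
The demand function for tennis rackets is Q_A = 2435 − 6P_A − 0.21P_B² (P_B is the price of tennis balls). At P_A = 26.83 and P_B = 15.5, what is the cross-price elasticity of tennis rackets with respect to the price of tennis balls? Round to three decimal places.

At P_A = 26.83 and P_B = 15.5: Q_A = 2223.568.
∂Q_A/∂P_B = -0.42P_B = -0.42(15.5) = -6.5100.
ε = (∂Q_A/∂P_B)(P_B/Q_A) = -6.5100 × (15.5/2223.568) ≈ -0.045.

-0.045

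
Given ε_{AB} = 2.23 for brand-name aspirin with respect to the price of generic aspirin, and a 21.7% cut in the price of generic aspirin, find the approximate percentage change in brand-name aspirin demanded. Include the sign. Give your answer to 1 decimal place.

%ΔQ ≈ ε × %ΔP of generic aspirin = 2.23 × (-21.7%) = -48.4%.

-48.4%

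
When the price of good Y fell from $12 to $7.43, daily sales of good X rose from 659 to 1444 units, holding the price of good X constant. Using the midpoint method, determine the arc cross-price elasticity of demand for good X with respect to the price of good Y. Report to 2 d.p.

-1.59

ΔQ_X = 1444 − 659 = 785; ΔP_Y = 7.43 − 12 = -4.57.
Midpoints: Q̄_X = 1051.5, P̄_Y = 9.71.
ε = (ΔQ_X/Q̄_X)/(ΔP_Y/P̄_Y) = (785/1051.5)/(-4.57/9.71) ≈ -1.59.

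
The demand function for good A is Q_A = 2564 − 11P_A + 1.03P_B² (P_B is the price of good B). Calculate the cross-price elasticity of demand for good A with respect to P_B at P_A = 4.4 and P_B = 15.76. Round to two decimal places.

At P_A = 4.4 and P_B = 15.76: Q_A = 2771.429.
∂Q_A/∂P_B = 2.06P_B = 2.06(15.76) = 32.4656.
ε = (∂Q_A/∂P_B)(P_B/Q_A) = 32.4656 × (15.76/2771.429) ≈ 0.18.

0.18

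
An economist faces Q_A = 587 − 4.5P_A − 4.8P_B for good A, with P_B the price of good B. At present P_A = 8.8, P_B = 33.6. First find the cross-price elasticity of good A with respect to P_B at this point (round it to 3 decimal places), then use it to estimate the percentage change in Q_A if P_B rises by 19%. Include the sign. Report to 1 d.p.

-7.9%

At P_A = 8.8, P_B = 33.6: Q_A = 386.12.
∂Q_A/∂P_B = -4.8.
ε = (∂Q_A/∂P_B)(P_B/Q_A) = -4.8000 × 33.6/386.12 ≈ -0.418.
%ΔQ_A ≈ ε × %ΔP_B = -0.418 × (19%) = -7.9%.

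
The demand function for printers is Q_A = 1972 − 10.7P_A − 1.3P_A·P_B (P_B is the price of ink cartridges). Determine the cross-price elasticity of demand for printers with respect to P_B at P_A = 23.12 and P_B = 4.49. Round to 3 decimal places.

At P_A = 23.12 and P_B = 4.49: Q_A = 1589.665.
∂Q_A/∂P_B = -1.3P_A = -1.3(23.12) = -30.0560.
ε = (∂Q_A/∂P_B)(P_B/Q_A) = -30.0560 × (4.49/1589.665) ≈ -0.085.
ε < 0: complements.

-0.085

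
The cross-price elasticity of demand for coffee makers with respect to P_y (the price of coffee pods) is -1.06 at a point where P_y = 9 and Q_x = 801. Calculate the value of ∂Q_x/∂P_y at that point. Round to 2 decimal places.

ε = (∂Q_x/∂P_y)·(P_y/Q_x) ⇒ ∂Q_x/∂P_y = ε·Q_x/P_y = -1.06 × 801/9 ≈ -94.34.

-94.34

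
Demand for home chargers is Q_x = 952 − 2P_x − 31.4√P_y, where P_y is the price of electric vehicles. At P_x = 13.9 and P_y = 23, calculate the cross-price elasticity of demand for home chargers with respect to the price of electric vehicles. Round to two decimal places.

-0.10

At P_x = 13.9 and P_y = 23: Q_x = 773.611.
∂Q_x/∂P_y = -31.4/(2√P_y) = -31.4/(2√23) = -3.2737.
ε = (∂Q_x/∂P_y)(P_y/Q_x) = -3.2737 × (23/773.611) ≈ -0.10.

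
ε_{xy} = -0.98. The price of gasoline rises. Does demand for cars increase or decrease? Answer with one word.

ε < 0 and the price of gasoline rises, so the quantity of cars moves in the opposite direction: it decreases.

decrease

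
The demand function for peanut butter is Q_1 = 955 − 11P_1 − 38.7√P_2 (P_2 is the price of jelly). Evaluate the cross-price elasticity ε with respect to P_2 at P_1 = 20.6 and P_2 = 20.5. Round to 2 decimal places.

At P_1 = 20.6 and P_2 = 20.5: Q_1 = 553.178.
∂Q_1/∂P_2 = -38.7/(2√P_2) = -38.7/(2√20.5) = -4.2737.
ε = (∂Q_1/∂P_2)(P_2/Q_1) = -4.2737 × (20.5/553.178) ≈ -0.16.

-0.16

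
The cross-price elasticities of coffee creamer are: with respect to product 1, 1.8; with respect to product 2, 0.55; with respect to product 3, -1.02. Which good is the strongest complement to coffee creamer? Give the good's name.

Complements have ε < 0. The most negative value is -1.02 (product 3).

product 3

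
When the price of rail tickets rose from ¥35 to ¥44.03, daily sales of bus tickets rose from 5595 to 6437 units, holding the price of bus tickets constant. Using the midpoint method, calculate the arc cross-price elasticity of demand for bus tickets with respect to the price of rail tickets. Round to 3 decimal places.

ΔQ_A = 6437 − 5595 = 842; ΔP_B = 44.03 − 35 = 9.03.
Midpoints: Q̄_A = 6016.0, P̄_B = 39.52.
ε = (ΔQ_A/Q̄_A)/(ΔP_B/P̄_B) = (842/6016.0)/(9.03/39.52) ≈ 0.612.

0.612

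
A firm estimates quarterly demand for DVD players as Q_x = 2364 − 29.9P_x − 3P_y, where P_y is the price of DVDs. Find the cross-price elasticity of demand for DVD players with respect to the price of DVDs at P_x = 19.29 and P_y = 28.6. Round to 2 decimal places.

-0.05

At P_x = 19.29 and P_y = 28.6: Q_x = 1701.429.
∂Q_x/∂P_y = -3.
ε = (∂Q_x/∂P_y)(P_y/Q_x) = -3 × (28.6/1701.429) ≈ -0.05.
Since ε < 0, DVD players and DVDs are complements.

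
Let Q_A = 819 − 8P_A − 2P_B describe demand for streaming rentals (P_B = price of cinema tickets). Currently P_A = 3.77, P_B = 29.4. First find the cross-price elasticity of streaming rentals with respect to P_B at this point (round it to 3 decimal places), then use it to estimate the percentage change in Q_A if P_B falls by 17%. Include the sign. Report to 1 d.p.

At P_A = 3.77, P_B = 29.4: Q_A = 730.04.
∂Q_A/∂P_B = -2.
ε = (∂Q_A/∂P_B)(P_B/Q_A) = -2.0000 × 29.4/730.04 ≈ -0.081.
%ΔQ_A ≈ ε × %ΔP_B = -0.081 × (-17%) = 1.4%.

1.4%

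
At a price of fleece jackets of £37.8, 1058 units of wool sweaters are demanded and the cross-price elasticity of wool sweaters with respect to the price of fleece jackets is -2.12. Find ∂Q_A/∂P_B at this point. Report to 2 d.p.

-59.34

ε = (∂Q_A/∂P_B)·(P_B/Q_A) ⇒ ∂Q_A/∂P_B = ε·Q_A/P_B = -2.12 × 1058/37.8 ≈ -59.34.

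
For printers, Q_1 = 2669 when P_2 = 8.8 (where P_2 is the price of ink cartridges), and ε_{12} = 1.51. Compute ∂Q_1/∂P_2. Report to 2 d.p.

457.98

ε = (∂Q_1/∂P_2)·(P_2/Q_1) ⇒ ∂Q_1/∂P_2 = ε·Q_1/P_2 = 1.51 × 2669/8.8 ≈ 457.98.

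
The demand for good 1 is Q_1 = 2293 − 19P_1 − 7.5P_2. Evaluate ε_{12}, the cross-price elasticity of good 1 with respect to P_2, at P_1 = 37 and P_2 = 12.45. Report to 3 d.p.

At P_1 = 37 and P_2 = 12.45: Q_1 = 1496.625.
∂Q_1/∂P_2 = -7.5.
ε = (∂Q_1/∂P_2)(P_2/Q_1) = -7.5 × (12.45/1496.625) ≈ -0.062.
Since ε < 0, good 1 and good 2 are complements.

-0.062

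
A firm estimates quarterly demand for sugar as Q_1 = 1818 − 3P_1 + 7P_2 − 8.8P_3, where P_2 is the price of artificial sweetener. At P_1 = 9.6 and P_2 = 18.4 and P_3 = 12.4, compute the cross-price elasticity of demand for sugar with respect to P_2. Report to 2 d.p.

0.07

At P_1 = 9.6 and P_2 = 18.4 and P_3 = 12.4: Q_1 = 1808.88.
∂Q_1/∂P_2 = 7.
ε = (∂Q_1/∂P_2)(P_2/Q_1) = 7 × (18.4/1808.88) ≈ 0.07.
Since ε > 0, sugar and artificial sweetener are substitutes.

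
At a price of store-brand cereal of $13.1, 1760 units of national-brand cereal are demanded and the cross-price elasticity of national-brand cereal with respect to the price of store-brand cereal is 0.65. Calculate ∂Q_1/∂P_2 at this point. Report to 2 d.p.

87.33

ε = (∂Q_1/∂P_2)·(P_2/Q_1) ⇒ ∂Q_1/∂P_2 = ε·Q_1/P_2 = 0.65 × 1760/13.1 ≈ 87.33.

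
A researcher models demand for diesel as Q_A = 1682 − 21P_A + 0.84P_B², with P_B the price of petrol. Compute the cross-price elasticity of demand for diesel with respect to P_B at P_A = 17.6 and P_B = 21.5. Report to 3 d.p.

0.457

At P_A = 17.6 and P_B = 21.5: Q_A = 1700.69.
∂Q_A/∂P_B = 1.68P_B = 1.68(21.5) = 36.1200.
ε = (∂Q_A/∂P_B)(P_B/Q_A) = 36.1200 × (21.5/1700.69) ≈ 0.457.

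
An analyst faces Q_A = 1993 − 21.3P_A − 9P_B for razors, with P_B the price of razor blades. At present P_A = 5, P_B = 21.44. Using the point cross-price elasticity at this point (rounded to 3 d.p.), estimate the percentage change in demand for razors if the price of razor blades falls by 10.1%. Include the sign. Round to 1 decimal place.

1.2%

At P_A = 5, P_B = 21.44: Q_A = 1693.54.
∂Q_A/∂P_B = -9.
ε = (∂Q_A/∂P_B)(P_B/Q_A) = -9.0000 × 21.44/1693.54 ≈ -0.114.
%ΔQ_A ≈ ε × %ΔP_B = -0.114 × (-10.1%) = 1.2%.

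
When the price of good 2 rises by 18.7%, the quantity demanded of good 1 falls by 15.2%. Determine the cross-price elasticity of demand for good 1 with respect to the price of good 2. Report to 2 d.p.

-0.81

ε = (%ΔQ of good 1) / (%ΔP of good 2) = (-15.2%) / (18.7%) ≈ -0.81.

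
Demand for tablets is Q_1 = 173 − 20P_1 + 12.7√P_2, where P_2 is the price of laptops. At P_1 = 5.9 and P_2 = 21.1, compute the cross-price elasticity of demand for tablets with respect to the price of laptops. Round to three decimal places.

0.257

At P_1 = 5.9 and P_2 = 21.1: Q_1 = 113.337.
∂Q_1/∂P_2 = 12.7/(2√P_2) = 12.7/(2√21.1) = 1.3824.
ε = (∂Q_1/∂P_2)(P_2/Q_1) = 1.3824 × (21.1/113.337) ≈ 0.257.
ε > 0: substitutes.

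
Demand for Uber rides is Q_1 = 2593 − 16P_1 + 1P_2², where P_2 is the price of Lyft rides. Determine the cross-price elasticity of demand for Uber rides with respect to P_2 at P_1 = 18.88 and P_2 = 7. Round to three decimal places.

0.042

At P_1 = 18.88 and P_2 = 7: Q_1 = 2339.92.
∂Q_1/∂P_2 = 2P_2 = 2(7) = 14.0000.
ε = (∂Q_1/∂P_2)(P_2/Q_1) = 14.0000 × (7/2339.92) ≈ 0.042.
ε > 0: substitutes.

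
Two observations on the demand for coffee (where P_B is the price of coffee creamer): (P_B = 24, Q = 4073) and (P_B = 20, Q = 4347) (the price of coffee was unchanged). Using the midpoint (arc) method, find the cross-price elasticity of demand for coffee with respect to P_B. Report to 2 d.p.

-0.36

ΔQ_A = 4347 − 4073 = 274; ΔP_B = 20 − 24 = -4.
Midpoints: Q̄_A = 4210.0, P̄_B = 22.00.
ε = (ΔQ_A/Q̄_A)/(ΔP_B/P̄_B) = (274/4210.0)/(-4/22.00) ≈ -0.36.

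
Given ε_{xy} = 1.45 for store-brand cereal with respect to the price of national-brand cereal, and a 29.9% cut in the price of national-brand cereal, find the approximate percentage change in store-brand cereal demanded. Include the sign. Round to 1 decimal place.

-43.4%

%ΔQ ≈ ε × %ΔP of national-brand cereal = 1.45 × (-29.9%) = -43.4%.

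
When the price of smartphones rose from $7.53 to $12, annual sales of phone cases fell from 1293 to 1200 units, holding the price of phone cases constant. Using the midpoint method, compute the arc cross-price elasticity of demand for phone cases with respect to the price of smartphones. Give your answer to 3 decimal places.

ΔQ_A = 1200 − 1293 = -93; ΔP_B = 12 − 7.53 = 4.47.
Midpoints: Q̄_A = 1246.5, P̄_B = 9.77.
ε = (ΔQ_A/Q̄_A)/(ΔP_B/P̄_B) = (-93/1246.5)/(4.47/9.77) ≈ -0.163.
ε < 0: phone cases and smartphones are complements.

-0.163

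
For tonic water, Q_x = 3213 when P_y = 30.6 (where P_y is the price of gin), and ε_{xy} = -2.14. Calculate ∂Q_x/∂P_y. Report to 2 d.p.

ε = (∂Q_x/∂P_y)·(P_y/Q_x) ⇒ ∂Q_x/∂P_y = ε·Q_x/P_y = -2.14 × 3213/30.6 ≈ -224.70.

-224.70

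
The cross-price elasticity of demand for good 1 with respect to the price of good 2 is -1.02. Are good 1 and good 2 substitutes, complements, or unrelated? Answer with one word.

ε = -1.02 < 0, so a higher price of good 2 lowers demand for good 1: complements.

complements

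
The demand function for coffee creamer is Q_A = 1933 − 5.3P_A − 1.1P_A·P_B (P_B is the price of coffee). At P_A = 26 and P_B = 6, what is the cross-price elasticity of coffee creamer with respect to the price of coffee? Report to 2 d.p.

-0.11

At P_A = 26 and P_B = 6: Q_A = 1623.6.
∂Q_A/∂P_B = -1.1P_A = -1.1(26) = -28.6000.
ε = (∂Q_A/∂P_B)(P_B/Q_A) = -28.6000 × (6/1623.6) ≈ -0.11.
ε < 0: complements.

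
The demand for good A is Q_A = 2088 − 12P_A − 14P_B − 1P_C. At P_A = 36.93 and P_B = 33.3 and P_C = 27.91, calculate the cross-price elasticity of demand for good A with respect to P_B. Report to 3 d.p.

-0.405

At P_A = 36.93 and P_B = 33.3 and P_C = 27.91: Q_A = 1150.73.
∂Q_A/∂P_B = -14.
ε = (∂Q_A/∂P_B)(P_B/Q_A) = -14 × (33.3/1150.73) ≈ -0.405.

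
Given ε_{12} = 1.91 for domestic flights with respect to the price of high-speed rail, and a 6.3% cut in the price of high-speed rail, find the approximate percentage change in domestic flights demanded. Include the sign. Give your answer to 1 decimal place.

%ΔQ ≈ ε × %ΔP of high-speed rail = 1.91 × (-6.3%) = -12.0%.
Demand for domestic flights falls by about 12.0%.

-12.0%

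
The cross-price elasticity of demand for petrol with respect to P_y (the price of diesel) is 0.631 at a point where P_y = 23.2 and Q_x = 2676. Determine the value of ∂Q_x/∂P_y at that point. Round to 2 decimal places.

72.78

ε = (∂Q_x/∂P_y)·(P_y/Q_x) ⇒ ∂Q_x/∂P_y = ε·Q_x/P_y = 0.631 × 2676/23.2 ≈ 72.78.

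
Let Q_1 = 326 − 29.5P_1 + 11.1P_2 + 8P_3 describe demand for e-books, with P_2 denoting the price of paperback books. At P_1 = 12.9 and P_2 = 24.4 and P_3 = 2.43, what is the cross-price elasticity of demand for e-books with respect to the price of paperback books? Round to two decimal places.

1.15

At P_1 = 12.9 and P_2 = 24.4 and P_3 = 2.43: Q_1 = 235.73.
∂Q_1/∂P_2 = 11.1.
ε = (∂Q_1/∂P_2)(P_2/Q_1) = 11.1 × (24.4/235.73) ≈ 1.15.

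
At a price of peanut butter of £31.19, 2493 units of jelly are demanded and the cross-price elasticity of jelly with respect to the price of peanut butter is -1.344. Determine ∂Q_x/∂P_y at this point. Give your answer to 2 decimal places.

ε = (∂Q_x/∂P_y)·(P_y/Q_x) ⇒ ∂Q_x/∂P_y = ε·Q_x/P_y = -1.344 × 2493/31.19 ≈ -107.43.

-107.43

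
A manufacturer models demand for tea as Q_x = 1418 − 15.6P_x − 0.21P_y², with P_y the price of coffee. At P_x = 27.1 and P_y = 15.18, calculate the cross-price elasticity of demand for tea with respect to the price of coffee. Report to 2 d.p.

-0.10

At P_x = 27.1 and P_y = 15.18: Q_x = 946.849.
∂Q_x/∂P_y = -0.42P_y = -0.42(15.18) = -6.3756.
ε = (∂Q_x/∂P_y)(P_y/Q_x) = -6.3756 × (15.18/946.849) ≈ -0.10.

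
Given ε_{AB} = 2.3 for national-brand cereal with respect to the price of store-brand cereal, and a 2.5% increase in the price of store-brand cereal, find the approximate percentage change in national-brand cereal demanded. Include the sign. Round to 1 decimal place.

%ΔQ ≈ ε × %ΔP of store-brand cereal = 2.3 × (2.5%) = 5.8%.
Demand for national-brand cereal rises by about 5.8%.

5.8%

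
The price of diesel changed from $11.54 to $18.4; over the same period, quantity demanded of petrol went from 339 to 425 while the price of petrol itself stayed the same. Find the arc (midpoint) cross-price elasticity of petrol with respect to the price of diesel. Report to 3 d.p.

ΔQ_A = 425 − 339 = 86; ΔP_B = 18.4 − 11.54 = 6.86.
Midpoints: Q̄_A = 382.0, P̄_B = 14.97.
ε = (ΔQ_A/Q̄_A)/(ΔP_B/P̄_B) = (86/382.0)/(6.86/14.97) ≈ 0.491.

0.491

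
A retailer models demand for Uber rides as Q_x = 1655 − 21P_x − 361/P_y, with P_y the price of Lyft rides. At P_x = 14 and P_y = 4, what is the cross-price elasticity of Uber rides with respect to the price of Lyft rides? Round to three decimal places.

At P_x = 14 and P_y = 4: Q_x = 1270.75.
∂Q_x/∂P_y = 361/P_y² = 22.5625.
ε = (∂Q_x/∂P_y)(P_y/Q_x) = 22.5625 × (4/1270.75) ≈ 0.071.
ε > 0: substitutes.

0.071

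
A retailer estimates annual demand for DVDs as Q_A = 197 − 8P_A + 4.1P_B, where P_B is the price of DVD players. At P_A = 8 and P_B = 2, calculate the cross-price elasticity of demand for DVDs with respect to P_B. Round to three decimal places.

0.058

At P_A = 8 and P_B = 2: Q_A = 141.2.
∂Q_A/∂P_B = 4.1.
ε = (∂Q_A/∂P_B)(P_B/Q_A) = 4.1 × (2/141.2) ≈ 0.058.
Since ε > 0, DVDs and DVD players are substitutes.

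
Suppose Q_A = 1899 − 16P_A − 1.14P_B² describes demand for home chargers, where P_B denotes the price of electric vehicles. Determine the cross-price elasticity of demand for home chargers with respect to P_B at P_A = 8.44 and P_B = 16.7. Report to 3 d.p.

At P_A = 8.44 and P_B = 16.7: Q_A = 1446.025.
∂Q_A/∂P_B = -2.28P_B = -2.28(16.7) = -38.0760.
ε = (∂Q_A/∂P_B)(P_B/Q_A) = -38.0760 × (16.7/1446.025) ≈ -0.440.

-0.440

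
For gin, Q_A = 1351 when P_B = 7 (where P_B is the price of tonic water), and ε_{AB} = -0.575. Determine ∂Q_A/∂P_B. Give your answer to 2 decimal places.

-110.98

ε = (∂Q_A/∂P_B)·(P_B/Q_A) ⇒ ∂Q_A/∂P_B = ε·Q_A/P_B = -0.575 × 1351/7 ≈ -110.98.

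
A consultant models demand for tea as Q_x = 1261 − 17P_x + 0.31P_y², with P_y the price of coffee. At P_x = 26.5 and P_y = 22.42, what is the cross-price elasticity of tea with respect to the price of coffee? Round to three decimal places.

0.323

At P_x = 26.5 and P_y = 22.42: Q_x = 966.323.
∂Q_x/∂P_y = 0.62P_y = 0.62(22.42) = 13.9004.
ε = (∂Q_x/∂P_y)(P_y/Q_x) = 13.9004 × (22.42/966.323) ≈ 0.323.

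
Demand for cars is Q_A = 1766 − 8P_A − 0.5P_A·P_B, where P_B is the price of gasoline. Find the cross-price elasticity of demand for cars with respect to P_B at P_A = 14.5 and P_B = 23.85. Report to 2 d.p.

At P_A = 14.5 and P_B = 23.85: Q_A = 1477.088.
∂Q_A/∂P_B = -0.5P_A = -0.5(14.5) = -7.2500.
ε = (∂Q_A/∂P_B)(P_B/Q_A) = -7.2500 × (23.85/1477.088) ≈ -0.12.
ε < 0: complements.

-0.12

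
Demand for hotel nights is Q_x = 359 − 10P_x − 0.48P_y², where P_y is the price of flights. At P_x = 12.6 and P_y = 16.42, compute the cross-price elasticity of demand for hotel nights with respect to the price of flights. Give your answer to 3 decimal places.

-2.499

At P_x = 12.6 and P_y = 16.42: Q_x = 103.584.
∂Q_x/∂P_y = -0.96P_y = -0.96(16.42) = -15.7632.
ε = (∂Q_x/∂P_y)(P_y/Q_x) = -15.7632 × (16.42/103.584) ≈ -2.499.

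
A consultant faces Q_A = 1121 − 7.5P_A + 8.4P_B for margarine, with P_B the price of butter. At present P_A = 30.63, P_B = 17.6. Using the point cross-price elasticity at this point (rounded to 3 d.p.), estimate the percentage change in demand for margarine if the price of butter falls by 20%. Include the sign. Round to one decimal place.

At P_A = 30.63, P_B = 17.6: Q_A = 1039.115.
∂Q_A/∂P_B = 8.4.
ε = (∂Q_A/∂P_B)(P_B/Q_A) = 8.4000 × 17.6/1039.115 ≈ 0.142.
%ΔQ_A ≈ ε × %ΔP_B = 0.142 × (-20%) = -2.8%.

-2.8%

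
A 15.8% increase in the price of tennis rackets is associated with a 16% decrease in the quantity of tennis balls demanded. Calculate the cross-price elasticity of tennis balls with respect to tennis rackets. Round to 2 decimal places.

-1.01

ε = (%ΔQ of tennis balls) / (%ΔP of tennis rackets) = (-16%) / (15.8%) ≈ -1.01.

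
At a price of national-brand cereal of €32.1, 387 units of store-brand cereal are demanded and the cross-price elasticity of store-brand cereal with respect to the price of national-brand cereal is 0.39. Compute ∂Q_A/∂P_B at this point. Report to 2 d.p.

4.70

ε = (∂Q_A/∂P_B)·(P_B/Q_A) ⇒ ∂Q_A/∂P_B = ε·Q_A/P_B = 0.39 × 387/32.1 ≈ 4.70.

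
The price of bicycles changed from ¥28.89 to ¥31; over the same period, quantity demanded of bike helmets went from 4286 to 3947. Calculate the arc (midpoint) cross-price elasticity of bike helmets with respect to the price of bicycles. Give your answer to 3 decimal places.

-1.169

ΔQ_A = 3947 − 4286 = -339; ΔP_B = 31 − 28.89 = 2.11.
Midpoints: Q̄_A = 4116.5, P̄_B = 29.95.
ε = (ΔQ_A/Q̄_A)/(ΔP_B/P̄_B) = (-339/4116.5)/(2.11/29.95) ≈ -1.169.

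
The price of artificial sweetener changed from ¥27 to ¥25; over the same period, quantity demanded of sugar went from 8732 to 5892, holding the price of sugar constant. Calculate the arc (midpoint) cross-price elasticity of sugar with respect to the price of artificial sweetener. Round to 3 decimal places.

5.049

ΔQ_A = 5892 − 8732 = -2840; ΔP_B = 25 − 27 = -2.
Midpoints: Q̄_A = 7312.0, P̄_B = 26.00.
ε = (ΔQ_A/Q̄_A)/(ΔP_B/P̄_B) = (-2840/7312.0)/(-2/26.00) ≈ 5.049.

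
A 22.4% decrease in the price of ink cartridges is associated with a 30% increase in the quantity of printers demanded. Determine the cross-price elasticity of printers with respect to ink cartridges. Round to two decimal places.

ε = (%ΔQ of printers) / (%ΔP of ink cartridges) = (30%) / (-22.4%) ≈ -1.34.
Negative cross-price elasticity: complements.

-1.34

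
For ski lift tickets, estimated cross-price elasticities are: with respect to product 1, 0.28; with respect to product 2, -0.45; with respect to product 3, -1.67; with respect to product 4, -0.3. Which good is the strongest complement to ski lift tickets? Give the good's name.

product 3

Complements have ε < 0. The most negative value is -1.67 (product 3).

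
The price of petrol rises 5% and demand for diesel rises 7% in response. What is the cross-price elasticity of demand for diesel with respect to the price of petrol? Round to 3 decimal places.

ε = (%ΔQ of diesel) / (%ΔP of petrol) = (7%) / (5%) ≈ 1.400.
Positive cross-price elasticity: substitutes.

1.400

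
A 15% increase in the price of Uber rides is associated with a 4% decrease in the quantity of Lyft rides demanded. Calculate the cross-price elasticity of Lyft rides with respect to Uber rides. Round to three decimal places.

ε = (%ΔQ of Lyft rides) / (%ΔP of Uber rides) = (-4%) / (15%) ≈ -0.267.
Negative cross-price elasticity: complements.

-0.267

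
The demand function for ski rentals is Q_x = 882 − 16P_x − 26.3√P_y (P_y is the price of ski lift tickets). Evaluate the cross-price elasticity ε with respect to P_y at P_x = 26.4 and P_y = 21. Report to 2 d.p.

At P_x = 26.4 and P_y = 21: Q_x = 339.078.
∂Q_x/∂P_y = -26.3/(2√P_y) = -26.3/(2√21) = -2.8696.
ε = (∂Q_x/∂P_y)(P_y/Q_x) = -2.8696 × (21/339.078) ≈ -0.18.

-0.18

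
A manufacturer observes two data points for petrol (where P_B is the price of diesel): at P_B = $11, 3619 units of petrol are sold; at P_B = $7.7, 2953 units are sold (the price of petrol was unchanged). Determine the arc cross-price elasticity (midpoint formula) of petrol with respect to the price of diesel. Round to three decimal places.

ΔQ_A = 2953 − 3619 = -666; ΔP_B = 7.7 − 11 = -3.3.
Midpoints: Q̄_A = 3286.0, P̄_B = 9.35.
ε = (ΔQ_A/Q̄_A)/(ΔP_B/P̄_B) = (-666/3286.0)/(-3.3/9.35) ≈ 0.574.

0.574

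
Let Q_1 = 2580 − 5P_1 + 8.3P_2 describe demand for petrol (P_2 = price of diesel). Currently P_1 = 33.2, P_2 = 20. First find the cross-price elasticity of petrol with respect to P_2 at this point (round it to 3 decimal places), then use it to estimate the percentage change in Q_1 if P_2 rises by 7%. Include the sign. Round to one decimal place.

0.4%

At P_1 = 33.2, P_2 = 20: Q_1 = 2580.
∂Q_1/∂P_2 = 8.3.
ε = (∂Q_1/∂P_2)(P_2/Q_1) = 8.3000 × 20/2580 ≈ 0.064.
%ΔQ_1 ≈ ε × %ΔP_2 = 0.064 × (7%) = 0.4%.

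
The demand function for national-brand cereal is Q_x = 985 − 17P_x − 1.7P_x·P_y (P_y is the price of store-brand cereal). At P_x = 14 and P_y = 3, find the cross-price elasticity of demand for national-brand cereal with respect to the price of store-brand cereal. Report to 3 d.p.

At P_x = 14 and P_y = 3: Q_x = 675.6.
∂Q_x/∂P_y = -1.7P_x = -1.7(14) = -23.8000.
ε = (∂Q_x/∂P_y)(P_y/Q_x) = -23.8000 × (3/675.6) ≈ -0.106.

-0.106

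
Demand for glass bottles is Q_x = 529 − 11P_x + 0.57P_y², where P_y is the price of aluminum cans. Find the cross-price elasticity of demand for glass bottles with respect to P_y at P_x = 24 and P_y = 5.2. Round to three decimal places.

At P_x = 24 and P_y = 5.2: Q_x = 280.413.
∂Q_x/∂P_y = 1.14P_y = 1.14(5.2) = 5.9280.
ε = (∂Q_x/∂P_y)(P_y/Q_x) = 5.9280 × (5.2/280.413) ≈ 0.110.

0.110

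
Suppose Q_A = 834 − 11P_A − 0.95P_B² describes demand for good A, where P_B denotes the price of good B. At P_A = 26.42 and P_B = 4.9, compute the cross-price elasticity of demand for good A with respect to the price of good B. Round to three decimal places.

-0.088

At P_A = 26.42 and P_B = 4.9: Q_A = 520.571.
∂Q_A/∂P_B = -1.9P_B = -1.9(4.9) = -9.3100.
ε = (∂Q_A/∂P_B)(P_B/Q_A) = -9.3100 × (4.9/520.571) ≈ -0.088.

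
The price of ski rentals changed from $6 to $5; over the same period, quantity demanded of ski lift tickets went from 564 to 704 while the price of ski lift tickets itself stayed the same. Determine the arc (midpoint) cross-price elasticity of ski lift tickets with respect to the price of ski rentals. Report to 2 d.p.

-1.21

ΔQ_A = 704 − 564 = 140; ΔP_B = 5 − 6 = -1.
Midpoints: Q̄_A = 634.0, P̄_B = 5.50.
ε = (ΔQ_A/Q̄_A)/(ΔP_B/P̄_B) = (140/634.0)/(-1/5.50) ≈ -1.21.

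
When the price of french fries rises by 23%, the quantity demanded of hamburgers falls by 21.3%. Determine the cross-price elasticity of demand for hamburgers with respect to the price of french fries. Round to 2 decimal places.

-0.93

ε = (%ΔQ of hamburgers) / (%ΔP of french fries) = (-21.3%) / (23%) ≈ -0.93.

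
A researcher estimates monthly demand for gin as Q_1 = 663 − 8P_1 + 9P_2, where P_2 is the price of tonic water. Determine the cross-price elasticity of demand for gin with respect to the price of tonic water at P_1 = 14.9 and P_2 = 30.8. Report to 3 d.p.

0.338

At P_1 = 14.9 and P_2 = 30.8: Q_1 = 821.
∂Q_1/∂P_2 = 9.
ε = (∂Q_1/∂P_2)(P_2/Q_1) = 9 × (30.8/821) ≈ 0.338.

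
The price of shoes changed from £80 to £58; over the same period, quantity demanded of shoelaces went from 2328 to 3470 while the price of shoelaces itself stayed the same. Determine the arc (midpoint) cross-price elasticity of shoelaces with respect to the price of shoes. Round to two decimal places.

-1.24

ΔQ_A = 3470 − 2328 = 1142; ΔP_B = 58 − 80 = -22.
Midpoints: Q̄_A = 2899.0, P̄_B = 69.00.
ε = (ΔQ_A/Q̄_A)/(ΔP_B/P̄_B) = (1142/2899.0)/(-22/69.00) ≈ -1.24.
ε < 0: shoelaces and shoes are complements.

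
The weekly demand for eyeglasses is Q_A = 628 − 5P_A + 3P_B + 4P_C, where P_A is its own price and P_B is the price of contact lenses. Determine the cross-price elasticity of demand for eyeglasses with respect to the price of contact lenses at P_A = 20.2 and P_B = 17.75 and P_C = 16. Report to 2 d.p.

0.08

At P_A = 20.2 and P_B = 17.75 and P_C = 16: Q_A = 644.25.
∂Q_A/∂P_B = 3.
ε = (∂Q_A/∂P_B)(P_B/Q_A) = 3 × (17.75/644.25) ≈ 0.08.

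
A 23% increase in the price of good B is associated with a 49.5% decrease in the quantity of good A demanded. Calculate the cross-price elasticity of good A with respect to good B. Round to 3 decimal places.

-2.152

ε = (%ΔQ of good A) / (%ΔP of good B) = (-49.5%) / (23%) ≈ -2.152.
Negative cross-price elasticity: complements.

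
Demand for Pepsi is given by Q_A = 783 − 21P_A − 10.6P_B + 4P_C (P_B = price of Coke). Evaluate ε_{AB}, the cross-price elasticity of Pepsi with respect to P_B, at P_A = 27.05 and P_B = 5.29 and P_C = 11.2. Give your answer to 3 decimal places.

At P_A = 27.05 and P_B = 5.29 and P_C = 11.2: Q_A = 203.676.
∂Q_A/∂P_B = -10.6.
ε = (∂Q_A/∂P_B)(P_B/Q_A) = -10.6 × (5.29/203.676) ≈ -0.275.
Since ε < 0, Pepsi and Coke are complements.

-0.275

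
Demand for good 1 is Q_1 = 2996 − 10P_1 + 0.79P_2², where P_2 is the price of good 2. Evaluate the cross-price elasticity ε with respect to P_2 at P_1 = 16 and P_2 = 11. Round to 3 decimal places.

0.065

At P_1 = 16 and P_2 = 11: Q_1 = 2931.59.
∂Q_1/∂P_2 = 1.58P_2 = 1.58(11) = 17.3800.
ε = (∂Q_1/∂P_2)(P_2/Q_1) = 17.3800 × (11/2931.59) ≈ 0.065.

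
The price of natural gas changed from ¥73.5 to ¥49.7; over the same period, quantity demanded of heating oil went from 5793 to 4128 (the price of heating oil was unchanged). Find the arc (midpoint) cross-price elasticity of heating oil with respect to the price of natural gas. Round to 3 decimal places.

ΔQ_A = 4128 − 5793 = -1665; ΔP_B = 49.7 − 73.5 = -23.8.
Midpoints: Q̄_A = 4960.5, P̄_B = 61.60.
ε = (ΔQ_A/Q̄_A)/(ΔP_B/P̄_B) = (-1665/4960.5)/(-23.8/61.60) ≈ 0.869.
ε > 0: heating oil and natural gas are substitutes.

0.869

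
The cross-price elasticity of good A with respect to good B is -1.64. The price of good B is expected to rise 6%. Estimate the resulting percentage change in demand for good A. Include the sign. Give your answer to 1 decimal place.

%ΔQ ≈ ε × %ΔP of good B = -1.64 × (6%) = -9.8%.
Demand for good A falls by about 9.8%.

-9.8%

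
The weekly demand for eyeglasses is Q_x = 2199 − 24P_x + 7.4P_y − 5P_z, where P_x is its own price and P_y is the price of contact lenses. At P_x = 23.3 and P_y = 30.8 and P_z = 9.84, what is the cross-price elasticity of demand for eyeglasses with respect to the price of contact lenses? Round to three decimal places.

At P_x = 23.3 and P_y = 30.8 and P_z = 9.84: Q_x = 1818.52.
∂Q_x/∂P_y = 7.4.
ε = (∂Q_x/∂P_y)(P_y/Q_x) = 7.4 × (30.8/1818.52) ≈ 0.125.

0.125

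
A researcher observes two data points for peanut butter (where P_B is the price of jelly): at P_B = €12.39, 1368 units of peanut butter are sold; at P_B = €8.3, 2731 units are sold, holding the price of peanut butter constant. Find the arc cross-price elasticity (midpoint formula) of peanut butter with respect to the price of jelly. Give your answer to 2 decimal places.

ΔQ_A = 2731 − 1368 = 1363; ΔP_B = 8.3 − 12.39 = -4.09.
Midpoints: Q̄_A = 2049.5, P̄_B = 10.35.
ε = (ΔQ_A/Q̄_A)/(ΔP_B/P̄_B) = (1363/2049.5)/(-4.09/10.35) ≈ -1.68.
ε < 0: peanut butter and jelly are complements.

-1.68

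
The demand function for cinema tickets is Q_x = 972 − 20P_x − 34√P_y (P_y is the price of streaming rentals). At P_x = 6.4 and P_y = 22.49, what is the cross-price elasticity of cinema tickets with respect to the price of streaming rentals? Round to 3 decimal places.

-0.118

At P_x = 6.4 and P_y = 22.49: Q_x = 682.760.
∂Q_x/∂P_y = -34/(2√P_y) = -34/(2√22.49) = -3.5847.
ε = (∂Q_x/∂P_y)(P_y/Q_x) = -3.5847 × (22.49/682.760) ≈ -0.118.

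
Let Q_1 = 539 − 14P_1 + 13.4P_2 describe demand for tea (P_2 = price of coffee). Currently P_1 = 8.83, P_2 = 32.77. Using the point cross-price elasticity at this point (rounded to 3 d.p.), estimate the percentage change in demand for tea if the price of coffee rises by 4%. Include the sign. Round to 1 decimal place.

At P_1 = 8.83, P_2 = 32.77: Q_1 = 854.498.
∂Q_1/∂P_2 = 13.4.
ε = (∂Q_1/∂P_2)(P_2/Q_1) = 13.4000 × 32.77/854.498 ≈ 0.514.
%ΔQ_1 ≈ ε × %ΔP_2 = 0.514 × (4%) = 2.1%.

2.1%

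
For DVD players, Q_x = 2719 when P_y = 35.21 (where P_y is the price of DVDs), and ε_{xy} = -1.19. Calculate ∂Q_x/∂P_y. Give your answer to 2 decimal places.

-91.89

ε = (∂Q_x/∂P_y)·(P_y/Q_x) ⇒ ∂Q_x/∂P_y = ε·Q_x/P_y = -1.19 × 2719/35.21 ≈ -91.89.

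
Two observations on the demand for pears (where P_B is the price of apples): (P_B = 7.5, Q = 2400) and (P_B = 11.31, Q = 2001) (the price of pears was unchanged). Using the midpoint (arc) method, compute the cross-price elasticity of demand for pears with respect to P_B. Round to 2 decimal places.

-0.45

ΔQ_A = 2001 − 2400 = -399; ΔP_B = 11.31 − 7.5 = 3.81.
Midpoints: Q̄_A = 2200.5, P̄_B = 9.41.
ε = (ΔQ_A/Q̄_A)/(ΔP_B/P̄_B) = (-399/2200.5)/(3.81/9.41) ≈ -0.45.
ε < 0: pears and apples are complements.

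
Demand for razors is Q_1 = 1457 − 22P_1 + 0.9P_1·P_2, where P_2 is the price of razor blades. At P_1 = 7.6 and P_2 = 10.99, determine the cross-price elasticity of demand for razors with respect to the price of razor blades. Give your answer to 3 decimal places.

At P_1 = 7.6 and P_2 = 10.99: Q_1 = 1364.972.
∂Q_1/∂P_2 = 0.9P_1 = 0.9(7.6) = 6.8400.
ε = (∂Q_1/∂P_2)(P_2/Q_1) = 6.8400 × (10.99/1364.972) ≈ 0.055.

0.055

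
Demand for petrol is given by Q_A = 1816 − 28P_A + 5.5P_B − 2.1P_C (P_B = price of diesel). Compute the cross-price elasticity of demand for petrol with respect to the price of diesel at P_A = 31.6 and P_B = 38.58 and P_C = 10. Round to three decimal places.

0.189

At P_A = 31.6 and P_B = 38.58 and P_C = 10: Q_A = 1122.39.
∂Q_A/∂P_B = 5.5.
ε = (∂Q_A/∂P_B)(P_B/Q_A) = 5.5 × (38.58/1122.39) ≈ 0.189.
Since ε > 0, petrol and diesel are substitutes.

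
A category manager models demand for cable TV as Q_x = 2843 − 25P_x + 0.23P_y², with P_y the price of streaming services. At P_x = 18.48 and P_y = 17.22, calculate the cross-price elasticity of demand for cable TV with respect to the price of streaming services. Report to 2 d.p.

At P_x = 18.48 and P_y = 17.22: Q_x = 2449.202.
∂Q_x/∂P_y = 0.46P_y = 0.46(17.22) = 7.9212.
ε = (∂Q_x/∂P_y)(P_y/Q_x) = 7.9212 × (17.22/2449.202) ≈ 0.06.
ε > 0: substitutes.

0.06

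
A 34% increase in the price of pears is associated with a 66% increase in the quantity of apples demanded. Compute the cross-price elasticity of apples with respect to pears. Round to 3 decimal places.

ε = (%ΔQ of apples) / (%ΔP of pears) = (66%) / (34%) ≈ 1.941.

1.941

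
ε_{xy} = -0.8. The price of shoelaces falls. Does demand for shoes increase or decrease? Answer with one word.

increase

ε < 0 and the price of shoelaces falls, so the quantity of shoes moves in the opposite direction: it increases.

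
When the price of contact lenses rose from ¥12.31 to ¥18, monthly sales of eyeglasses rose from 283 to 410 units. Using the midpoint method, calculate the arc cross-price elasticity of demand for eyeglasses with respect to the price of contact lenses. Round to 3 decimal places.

ΔQ_A = 410 − 283 = 127; ΔP_B = 18 − 12.31 = 5.69.
Midpoints: Q̄_A = 346.5, P̄_B = 15.16.
ε = (ΔQ_A/Q̄_A)/(ΔP_B/P̄_B) = (127/346.5)/(5.69/15.16) ≈ 0.976.
ε > 0: eyeglasses and contact lenses are substitutes.

0.976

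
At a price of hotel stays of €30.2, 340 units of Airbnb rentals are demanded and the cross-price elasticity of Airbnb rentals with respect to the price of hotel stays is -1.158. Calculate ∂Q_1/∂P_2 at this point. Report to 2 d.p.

ε = (∂Q_1/∂P_2)·(P_2/Q_1) ⇒ ∂Q_1/∂P_2 = ε·Q_1/P_2 = -1.158 × 340/30.2 ≈ -13.04.

-13.04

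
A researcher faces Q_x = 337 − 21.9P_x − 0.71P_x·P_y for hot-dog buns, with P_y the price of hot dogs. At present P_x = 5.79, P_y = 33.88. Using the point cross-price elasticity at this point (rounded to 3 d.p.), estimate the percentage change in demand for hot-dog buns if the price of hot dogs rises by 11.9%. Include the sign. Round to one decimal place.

At P_x = 5.79, P_y = 33.88: Q_x = 70.922.
∂Q_x/∂P_y = -0.71P_x = -4.1109.
ε = (∂Q_x/∂P_y)(P_y/Q_x) = -4.1109 × 33.88/70.922 ≈ -1.964.
%ΔQ_x ≈ ε × %ΔP_y = -1.964 × (11.9%) = -23.4%.

-23.4%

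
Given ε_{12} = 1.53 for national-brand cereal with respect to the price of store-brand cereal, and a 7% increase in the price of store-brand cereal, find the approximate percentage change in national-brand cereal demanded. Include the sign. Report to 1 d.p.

10.7%

%ΔQ ≈ ε × %ΔP of store-brand cereal = 1.53 × (7%) = 10.7%.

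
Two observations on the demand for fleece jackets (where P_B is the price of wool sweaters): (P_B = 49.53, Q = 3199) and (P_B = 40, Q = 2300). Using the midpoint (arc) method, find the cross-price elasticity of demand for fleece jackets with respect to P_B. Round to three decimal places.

1.536

ΔQ_A = 2300 − 3199 = -899; ΔP_B = 40 − 49.53 = -9.53.
Midpoints: Q̄_A = 2749.5, P̄_B = 44.77.
ε = (ΔQ_A/Q̄_A)/(ΔP_B/P̄_B) = (-899/2749.5)/(-9.53/44.77) ≈ 1.536.
ε > 0: fleece jackets and wool sweaters are substitutes.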